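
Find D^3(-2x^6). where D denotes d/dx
- 240 x^{3}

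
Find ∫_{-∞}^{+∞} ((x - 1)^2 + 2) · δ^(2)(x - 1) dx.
2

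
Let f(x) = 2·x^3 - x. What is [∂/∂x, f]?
6 x^{2} - 1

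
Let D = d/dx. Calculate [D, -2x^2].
- 4 x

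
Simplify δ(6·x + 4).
\frac{\delta(x + 2/3)}{6}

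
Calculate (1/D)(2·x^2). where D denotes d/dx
\frac{2 x^{3}}{3}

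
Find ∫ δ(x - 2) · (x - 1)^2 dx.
1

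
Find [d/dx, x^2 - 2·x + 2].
2 x - 2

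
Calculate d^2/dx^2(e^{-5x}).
25 e^{- 5 x}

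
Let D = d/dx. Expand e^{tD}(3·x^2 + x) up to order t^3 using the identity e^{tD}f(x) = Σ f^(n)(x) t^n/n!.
3 t^{2} + t \left(6 x + 1\right) + 3 x^{2} + x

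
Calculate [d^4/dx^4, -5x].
-20\frac{d^{3}}{dx^{3}}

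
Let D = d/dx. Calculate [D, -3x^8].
- 24 x^{7}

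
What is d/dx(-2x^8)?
- 16 x^{7}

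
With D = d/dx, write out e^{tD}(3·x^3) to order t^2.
3 x \left(3 t^{2} + 3 t x + x^{2}\right)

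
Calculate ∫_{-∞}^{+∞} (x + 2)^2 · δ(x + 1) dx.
1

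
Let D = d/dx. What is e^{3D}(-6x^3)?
- 6 x^{3} - 54 x^{2} - 162 x - 162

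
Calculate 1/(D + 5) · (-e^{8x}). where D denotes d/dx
- \frac{e^{8 x}}{13}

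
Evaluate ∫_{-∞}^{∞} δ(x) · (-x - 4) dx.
-4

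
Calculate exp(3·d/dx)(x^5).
x^{5} + 15 x^{4} + 90 x^{3} + 270 x^{2} + 405 x + 243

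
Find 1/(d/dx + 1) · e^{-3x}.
- \frac{e^{- 3 x}}{2}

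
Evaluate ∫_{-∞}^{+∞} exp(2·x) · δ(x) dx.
1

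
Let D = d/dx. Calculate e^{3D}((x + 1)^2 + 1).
x^{2} + 8 x + 17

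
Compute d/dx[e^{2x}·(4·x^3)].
x^{2} \left(8 x + 12\right) e^{2 x}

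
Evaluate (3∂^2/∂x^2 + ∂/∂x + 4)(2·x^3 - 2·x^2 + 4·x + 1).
8 x^{3} - 2 x^{2} + 48 x - 4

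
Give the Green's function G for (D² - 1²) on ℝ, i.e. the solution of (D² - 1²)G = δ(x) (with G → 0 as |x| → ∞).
-\frac{e^{-|x|}}{2}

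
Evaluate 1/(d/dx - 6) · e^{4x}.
- \frac{e^{4 x}}{2}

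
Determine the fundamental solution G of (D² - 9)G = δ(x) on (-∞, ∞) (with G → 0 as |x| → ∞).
-\frac{e^{-3|x|}}{6}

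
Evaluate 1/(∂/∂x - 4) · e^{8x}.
\frac{e^{8 x}}{4}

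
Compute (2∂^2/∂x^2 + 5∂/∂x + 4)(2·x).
8 x + 10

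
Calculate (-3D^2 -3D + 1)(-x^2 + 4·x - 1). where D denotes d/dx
- x^{2} + 10 x - 7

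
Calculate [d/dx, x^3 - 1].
3 x^{2}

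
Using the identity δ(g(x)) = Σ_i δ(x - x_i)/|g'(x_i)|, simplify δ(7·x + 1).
\frac{\delta(x + 1/7)}{7}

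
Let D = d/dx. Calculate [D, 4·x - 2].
4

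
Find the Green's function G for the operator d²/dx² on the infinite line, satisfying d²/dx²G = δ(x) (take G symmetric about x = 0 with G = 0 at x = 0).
\frac{|x|}{2}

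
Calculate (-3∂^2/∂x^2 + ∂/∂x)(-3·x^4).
12 x^{2} \left(9 - x\right)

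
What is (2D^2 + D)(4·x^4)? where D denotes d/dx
16 x^{2} \left(x + 6\right)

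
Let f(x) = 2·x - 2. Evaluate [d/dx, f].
2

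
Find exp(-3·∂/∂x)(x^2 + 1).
x^{2} - 6 x + 10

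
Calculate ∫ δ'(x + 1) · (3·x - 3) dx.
-3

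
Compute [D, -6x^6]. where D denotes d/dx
- 36 x^{5}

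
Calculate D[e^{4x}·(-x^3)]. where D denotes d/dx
x^{2} \left(- 4 x - 3\right) e^{4 x}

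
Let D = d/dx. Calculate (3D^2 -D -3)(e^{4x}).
41 e^{4 x}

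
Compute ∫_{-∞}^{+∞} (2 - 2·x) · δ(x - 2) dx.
-2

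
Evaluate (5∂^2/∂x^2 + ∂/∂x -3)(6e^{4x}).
486 e^{4 x}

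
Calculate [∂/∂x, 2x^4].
8 x^{3}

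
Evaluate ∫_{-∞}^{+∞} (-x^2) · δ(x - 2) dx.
-4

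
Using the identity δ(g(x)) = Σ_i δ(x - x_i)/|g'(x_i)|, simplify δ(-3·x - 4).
\frac{\delta(x + 4/3)}{3}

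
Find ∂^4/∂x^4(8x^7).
6720 x^{3}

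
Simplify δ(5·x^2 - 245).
\frac{\delta(x - 7) + \delta(x + 7)}{70}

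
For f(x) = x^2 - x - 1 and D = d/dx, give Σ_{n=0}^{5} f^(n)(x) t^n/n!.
t^{2} + t \left(2 x - 1\right) + x^{2} - x - 1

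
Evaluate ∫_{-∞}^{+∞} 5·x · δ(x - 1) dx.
5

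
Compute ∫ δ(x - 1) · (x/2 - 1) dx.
- \frac{1}{2}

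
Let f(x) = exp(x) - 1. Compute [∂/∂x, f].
e^{x}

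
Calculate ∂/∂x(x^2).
2 x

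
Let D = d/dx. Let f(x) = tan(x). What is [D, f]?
\frac{1}{\cos^{2}{\left(x \right)}}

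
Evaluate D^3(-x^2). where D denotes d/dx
0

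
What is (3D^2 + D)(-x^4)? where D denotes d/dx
4 x^{2} \left(- x - 9\right)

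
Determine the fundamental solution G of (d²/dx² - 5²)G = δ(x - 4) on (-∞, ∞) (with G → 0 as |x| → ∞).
-\frac{e^{-5|x - 4|}}{10}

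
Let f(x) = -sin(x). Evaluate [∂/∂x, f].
- \cos{\left(x \right)}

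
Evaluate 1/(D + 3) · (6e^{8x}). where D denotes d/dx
\frac{6 e^{8 x}}{11}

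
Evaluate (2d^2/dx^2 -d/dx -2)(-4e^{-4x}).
- 136 e^{- 4 x}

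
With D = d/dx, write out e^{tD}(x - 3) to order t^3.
t + x - 3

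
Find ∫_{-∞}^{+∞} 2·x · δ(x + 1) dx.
-2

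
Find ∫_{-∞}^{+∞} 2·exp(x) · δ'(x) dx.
-2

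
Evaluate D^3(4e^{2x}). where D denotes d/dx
32 e^{2 x}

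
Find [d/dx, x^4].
4 x^{3}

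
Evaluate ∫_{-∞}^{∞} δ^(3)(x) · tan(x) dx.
-2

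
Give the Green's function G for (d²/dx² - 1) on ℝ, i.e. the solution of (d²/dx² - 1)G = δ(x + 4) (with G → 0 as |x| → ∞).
-\frac{e^{-|x + 4|}}{2}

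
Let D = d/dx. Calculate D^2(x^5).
20 x^{3}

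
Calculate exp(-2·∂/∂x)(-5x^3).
- 5 x^{3} + 30 x^{2} - 60 x + 40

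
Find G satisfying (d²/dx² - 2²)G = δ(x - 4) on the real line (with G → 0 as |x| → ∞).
-\frac{e^{-2|x - 4|}}{4}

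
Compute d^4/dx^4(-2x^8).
- 3360 x^{4}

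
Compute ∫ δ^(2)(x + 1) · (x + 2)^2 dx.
2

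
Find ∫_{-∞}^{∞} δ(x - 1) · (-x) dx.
-1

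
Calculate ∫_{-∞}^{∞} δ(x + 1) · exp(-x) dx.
e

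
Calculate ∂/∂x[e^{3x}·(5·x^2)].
5 x \left(3 x + 2\right) e^{3 x}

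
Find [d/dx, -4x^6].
- 24 x^{5}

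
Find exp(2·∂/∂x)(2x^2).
2 x^{2} + 8 x + 8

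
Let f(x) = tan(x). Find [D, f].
\frac{1}{\cos^{2}{\left(x \right)}}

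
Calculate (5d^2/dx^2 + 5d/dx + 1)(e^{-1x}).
e^{- x}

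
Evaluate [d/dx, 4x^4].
16 x^{3}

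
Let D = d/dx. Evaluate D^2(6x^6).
180 x^{4}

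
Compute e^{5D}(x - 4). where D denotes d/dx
x + 1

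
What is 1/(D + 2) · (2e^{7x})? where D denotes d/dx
\frac{2 e^{7 x}}{9}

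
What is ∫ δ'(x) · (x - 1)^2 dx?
2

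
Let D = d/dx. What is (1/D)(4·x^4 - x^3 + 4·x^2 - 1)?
\frac{4 x^{5}}{5} - \frac{x^{4}}{4} + \frac{4 x^{3}}{3} - x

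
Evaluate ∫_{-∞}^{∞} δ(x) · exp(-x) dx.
1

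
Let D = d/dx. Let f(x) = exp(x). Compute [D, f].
e^{x}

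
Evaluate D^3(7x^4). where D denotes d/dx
168 x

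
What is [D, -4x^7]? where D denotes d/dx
- 28 x^{6}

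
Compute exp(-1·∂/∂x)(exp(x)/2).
\frac{e^{x - 1}}{2}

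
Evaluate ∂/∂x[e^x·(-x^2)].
x \left(- x - 2\right) e^{x}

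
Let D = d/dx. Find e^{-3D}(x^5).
x^{5} - 15 x^{4} + 90 x^{3} - 270 x^{2} + 405 x - 243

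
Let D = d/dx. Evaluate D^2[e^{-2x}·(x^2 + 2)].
2 \left(2 x^{2} - 4 x + 5\right) e^{- 2 x}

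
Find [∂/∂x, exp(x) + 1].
e^{x}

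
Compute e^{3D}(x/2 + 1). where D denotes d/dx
\frac{x}{2} + \frac{5}{2}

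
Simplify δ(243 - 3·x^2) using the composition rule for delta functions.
\frac{\delta(x - 9) + \delta(x + 9)}{54}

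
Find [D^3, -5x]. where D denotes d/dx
-15D^{2}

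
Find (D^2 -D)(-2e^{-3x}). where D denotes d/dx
- 24 e^{- 3 x}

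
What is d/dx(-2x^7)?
- 14 x^{6}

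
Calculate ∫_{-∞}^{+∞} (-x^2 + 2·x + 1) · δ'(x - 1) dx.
0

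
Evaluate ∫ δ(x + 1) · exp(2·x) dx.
e^{-2}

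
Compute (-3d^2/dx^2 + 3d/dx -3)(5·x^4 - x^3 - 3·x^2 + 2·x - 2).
- 15 x^{4} + 63 x^{3} - 180 x^{2} - 6 x + 30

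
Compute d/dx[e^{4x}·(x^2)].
2 x \left(2 x + 1\right) e^{4 x}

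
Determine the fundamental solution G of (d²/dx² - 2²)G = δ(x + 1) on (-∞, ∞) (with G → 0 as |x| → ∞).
-\frac{e^{-2|x + 1|}}{4}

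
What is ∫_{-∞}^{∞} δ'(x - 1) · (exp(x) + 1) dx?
- e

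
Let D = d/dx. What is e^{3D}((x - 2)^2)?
x^{2} + 2 x + 1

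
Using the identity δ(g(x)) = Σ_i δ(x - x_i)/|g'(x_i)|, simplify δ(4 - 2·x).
\frac{\delta(x - 2)}{2}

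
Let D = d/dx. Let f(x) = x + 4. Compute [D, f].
1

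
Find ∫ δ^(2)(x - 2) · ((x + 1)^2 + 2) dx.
2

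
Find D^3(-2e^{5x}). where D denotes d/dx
- 250 e^{5 x}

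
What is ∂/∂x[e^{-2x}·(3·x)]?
3 \left(1 - 2 x\right) e^{- 2 x}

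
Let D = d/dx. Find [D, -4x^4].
- 16 x^{3}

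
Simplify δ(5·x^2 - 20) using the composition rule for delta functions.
\frac{\delta(x - 2) + \delta(x + 2)}{20}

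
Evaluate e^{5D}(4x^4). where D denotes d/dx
4 x^{4} + 80 x^{3} + 600 x^{2} + 2000 x + 2500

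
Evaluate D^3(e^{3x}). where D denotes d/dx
27 e^{3 x}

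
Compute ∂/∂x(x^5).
5 x^{4}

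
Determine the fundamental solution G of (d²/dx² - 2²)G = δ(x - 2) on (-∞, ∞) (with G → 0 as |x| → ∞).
-\frac{e^{-2|x - 2|}}{4}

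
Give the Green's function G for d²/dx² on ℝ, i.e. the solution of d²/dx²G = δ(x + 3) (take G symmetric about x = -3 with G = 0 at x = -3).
\frac{|x + 3|}{2}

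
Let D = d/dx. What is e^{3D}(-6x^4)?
- 6 x^{4} - 72 x^{3} - 324 x^{2} - 648 x - 486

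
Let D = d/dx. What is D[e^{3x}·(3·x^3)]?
9 x^{2} \left(x + 1\right) e^{3 x}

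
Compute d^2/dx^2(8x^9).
576 x^{7}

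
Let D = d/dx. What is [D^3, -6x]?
-18D^{2}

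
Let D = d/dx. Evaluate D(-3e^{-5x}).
15 e^{- 5 x}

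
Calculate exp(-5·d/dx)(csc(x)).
\csc{\left(x - 5 \right)}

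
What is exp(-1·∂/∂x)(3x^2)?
3 x^{2} - 6 x + 3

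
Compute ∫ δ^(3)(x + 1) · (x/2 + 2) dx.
0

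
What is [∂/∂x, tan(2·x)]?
\frac{2}{\cos^{2}{\left(2 x \right)}}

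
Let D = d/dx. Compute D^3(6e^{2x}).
48 e^{2 x}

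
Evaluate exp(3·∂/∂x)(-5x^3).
- 5 x^{3} - 45 x^{2} - 135 x - 135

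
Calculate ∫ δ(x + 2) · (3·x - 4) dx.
-10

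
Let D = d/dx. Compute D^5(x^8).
6720 x^{3}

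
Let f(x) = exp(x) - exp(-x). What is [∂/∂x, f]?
2 \cosh{\left(x \right)}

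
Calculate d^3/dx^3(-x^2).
0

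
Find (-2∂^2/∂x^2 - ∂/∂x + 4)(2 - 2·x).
10 - 8 x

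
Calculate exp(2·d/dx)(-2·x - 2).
- 2 x - 6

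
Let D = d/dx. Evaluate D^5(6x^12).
570240 x^{7}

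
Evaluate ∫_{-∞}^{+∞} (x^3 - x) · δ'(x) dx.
1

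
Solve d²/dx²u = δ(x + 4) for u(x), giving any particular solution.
\frac{|x + 4|}{2}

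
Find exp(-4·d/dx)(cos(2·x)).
\cos{\left(2 x - 8 \right)}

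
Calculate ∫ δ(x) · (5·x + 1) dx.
1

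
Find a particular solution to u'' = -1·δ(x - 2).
-\frac{|x - 2|}{2}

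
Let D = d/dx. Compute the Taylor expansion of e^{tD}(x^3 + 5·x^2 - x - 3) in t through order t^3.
t^{3} + t^{2} \left(3 x + 5\right) + t \left(3 x^{2} + 10 x - 1\right) + x^{3} + 5 x^{2} - x - 3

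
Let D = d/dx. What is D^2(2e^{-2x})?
8 e^{- 2 x}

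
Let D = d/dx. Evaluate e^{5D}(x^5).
x^{5} + 25 x^{4} + 250 x^{3} + 1250 x^{2} + 3125 x + 3125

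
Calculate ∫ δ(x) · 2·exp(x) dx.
2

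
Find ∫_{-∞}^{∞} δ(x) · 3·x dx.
0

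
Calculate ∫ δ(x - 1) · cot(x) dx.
\cot{\left(1 \right)}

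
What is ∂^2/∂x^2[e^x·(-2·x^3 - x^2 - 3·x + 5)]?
\left(- 2 x^{3} - 13 x^{2} - 19 x - 3\right) e^{x}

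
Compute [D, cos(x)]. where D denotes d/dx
- \sin{\left(x \right)}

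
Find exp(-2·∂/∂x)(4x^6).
4 x^{6} - 48 x^{5} + 240 x^{4} - 640 x^{3} + 960 x^{2} - 768 x + 256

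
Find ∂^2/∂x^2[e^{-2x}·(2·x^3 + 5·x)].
4 \left(2 x^{3} - 6 x^{2} + 8 x - 5\right) e^{- 2 x}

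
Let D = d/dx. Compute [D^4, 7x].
28D^{3}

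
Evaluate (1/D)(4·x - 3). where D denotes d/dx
2 x^{2} - 3 x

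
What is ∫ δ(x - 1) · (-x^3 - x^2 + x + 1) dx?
0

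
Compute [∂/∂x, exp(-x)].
- e^{- x}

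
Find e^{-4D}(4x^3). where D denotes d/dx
4 x^{3} - 48 x^{2} + 192 x - 256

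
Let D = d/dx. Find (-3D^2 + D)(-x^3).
3 x \left(6 - x\right)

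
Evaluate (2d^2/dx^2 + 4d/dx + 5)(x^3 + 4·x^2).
5 x^{3} + 32 x^{2} + 44 x + 16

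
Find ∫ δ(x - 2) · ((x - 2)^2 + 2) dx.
2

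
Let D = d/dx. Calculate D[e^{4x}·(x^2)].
2 x \left(2 x + 1\right) e^{4 x}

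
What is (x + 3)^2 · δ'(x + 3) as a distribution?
0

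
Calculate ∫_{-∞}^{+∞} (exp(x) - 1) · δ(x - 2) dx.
-1 + e^{2}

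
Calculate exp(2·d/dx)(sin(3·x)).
\sin{\left(3 x + 6 \right)}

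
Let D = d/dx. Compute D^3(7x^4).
168 x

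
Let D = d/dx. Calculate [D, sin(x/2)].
\frac{\cos{\left(\frac{x}{2} \right)}}{2}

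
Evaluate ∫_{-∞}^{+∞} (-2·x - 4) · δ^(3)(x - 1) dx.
0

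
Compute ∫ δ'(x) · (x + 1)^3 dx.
-3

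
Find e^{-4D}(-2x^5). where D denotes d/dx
- 2 x^{5} + 40 x^{4} - 320 x^{3} + 1280 x^{2} - 2560 x + 2048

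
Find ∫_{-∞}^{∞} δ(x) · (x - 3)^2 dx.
9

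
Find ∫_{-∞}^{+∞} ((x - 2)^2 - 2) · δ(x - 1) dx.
-1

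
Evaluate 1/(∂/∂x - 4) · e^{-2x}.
- \frac{e^{- 2 x}}{6}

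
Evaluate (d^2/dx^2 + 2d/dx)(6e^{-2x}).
0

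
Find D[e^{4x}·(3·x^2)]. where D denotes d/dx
6 x \left(2 x + 1\right) e^{4 x}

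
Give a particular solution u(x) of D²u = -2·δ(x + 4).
-|x + 4|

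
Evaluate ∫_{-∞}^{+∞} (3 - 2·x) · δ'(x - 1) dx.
2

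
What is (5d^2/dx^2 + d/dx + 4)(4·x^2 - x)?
16 x^{2} + 4 x + 39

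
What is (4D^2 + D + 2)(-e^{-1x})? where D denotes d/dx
- 5 e^{- x}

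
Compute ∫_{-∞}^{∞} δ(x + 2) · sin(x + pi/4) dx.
\cos{\left(\frac{\pi}{4} + 2 \right)}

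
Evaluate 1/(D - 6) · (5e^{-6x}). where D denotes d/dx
- \frac{5 e^{- 6 x}}{12}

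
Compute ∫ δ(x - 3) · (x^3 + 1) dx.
28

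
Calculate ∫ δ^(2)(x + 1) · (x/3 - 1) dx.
0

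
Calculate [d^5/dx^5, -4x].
-20\frac{d^{4}}{dx^{4}}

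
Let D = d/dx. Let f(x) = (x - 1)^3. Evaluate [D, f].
3 \left(x - 1\right)^{2}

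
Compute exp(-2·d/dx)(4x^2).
4 x^{2} - 16 x + 16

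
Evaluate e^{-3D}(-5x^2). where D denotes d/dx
- 5 x^{2} + 30 x - 45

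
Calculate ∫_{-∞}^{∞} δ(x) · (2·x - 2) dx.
-2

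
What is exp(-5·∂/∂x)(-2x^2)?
- 2 x^{2} + 20 x - 50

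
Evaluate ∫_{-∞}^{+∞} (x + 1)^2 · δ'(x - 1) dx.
-4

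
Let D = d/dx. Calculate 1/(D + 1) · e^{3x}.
\frac{e^{3 x}}{4}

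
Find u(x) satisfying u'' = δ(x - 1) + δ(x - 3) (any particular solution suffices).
\frac{|x - 1|}{2} + \frac{|x - 3|}{2}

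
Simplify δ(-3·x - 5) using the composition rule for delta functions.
\frac{\delta(x + 5/3)}{3}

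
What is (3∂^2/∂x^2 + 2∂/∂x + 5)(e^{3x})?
38 e^{3 x}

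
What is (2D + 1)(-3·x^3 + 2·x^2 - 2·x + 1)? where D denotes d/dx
- 3 x^{3} - 16 x^{2} + 6 x - 3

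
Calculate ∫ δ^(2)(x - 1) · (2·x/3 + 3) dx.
0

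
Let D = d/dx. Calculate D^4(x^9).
3024 x^{5}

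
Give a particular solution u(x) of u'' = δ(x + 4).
\frac{|x + 4|}{2}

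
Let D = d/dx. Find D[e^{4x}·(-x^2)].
2 x \left(- 2 x - 1\right) e^{4 x}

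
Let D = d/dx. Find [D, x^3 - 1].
3 x^{2}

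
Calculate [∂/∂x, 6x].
6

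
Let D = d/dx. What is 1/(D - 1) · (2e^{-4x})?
- \frac{2 e^{- 4 x}}{5}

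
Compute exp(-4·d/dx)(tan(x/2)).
\tan{\left(\frac{x}{2} - 2 \right)}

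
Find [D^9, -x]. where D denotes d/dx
-9D^{8}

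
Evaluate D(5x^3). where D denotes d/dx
15 x^{2}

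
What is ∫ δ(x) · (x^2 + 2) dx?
2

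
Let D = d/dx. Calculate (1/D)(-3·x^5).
- \frac{x^{6}}{2}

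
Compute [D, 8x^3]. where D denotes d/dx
24 x^{2}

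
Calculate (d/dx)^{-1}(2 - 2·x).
- x^{2} + 2 x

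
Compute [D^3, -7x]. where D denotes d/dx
-21D^{2}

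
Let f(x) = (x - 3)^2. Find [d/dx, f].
2 x - 6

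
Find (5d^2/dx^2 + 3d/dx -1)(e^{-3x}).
35 e^{- 3 x}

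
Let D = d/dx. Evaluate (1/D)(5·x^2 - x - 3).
\frac{5 x^{3}}{3} - \frac{x^{2}}{2} - 3 x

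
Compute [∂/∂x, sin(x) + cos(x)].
- \sin{\left(x \right)} + \cos{\left(x \right)}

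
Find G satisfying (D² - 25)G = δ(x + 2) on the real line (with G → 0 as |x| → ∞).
-\frac{e^{-5|x + 2|}}{10}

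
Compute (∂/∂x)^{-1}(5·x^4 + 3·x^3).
x^{5} + \frac{3 x^{4}}{4}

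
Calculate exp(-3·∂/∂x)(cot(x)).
\cot{\left(x - 3 \right)}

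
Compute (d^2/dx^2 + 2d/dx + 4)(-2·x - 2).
- 8 x - 12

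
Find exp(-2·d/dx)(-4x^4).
- 4 x^{4} + 32 x^{3} - 96 x^{2} + 128 x - 64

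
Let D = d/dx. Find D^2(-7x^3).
- 42 x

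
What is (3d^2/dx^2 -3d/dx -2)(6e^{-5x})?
528 e^{- 5 x}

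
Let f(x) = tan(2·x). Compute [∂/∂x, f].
\frac{2}{\cos^{2}{\left(2 x \right)}}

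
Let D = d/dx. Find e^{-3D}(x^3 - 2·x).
x^{3} - 9 x^{2} + 25 x - 21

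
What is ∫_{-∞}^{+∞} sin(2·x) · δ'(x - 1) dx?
- 2 \cos{\left(2 \right)}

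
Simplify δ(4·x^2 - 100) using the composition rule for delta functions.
\frac{\delta(x - 5) + \delta(x + 5)}{40}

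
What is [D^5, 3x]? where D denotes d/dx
15D^{4}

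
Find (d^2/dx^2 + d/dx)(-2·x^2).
- 4 x - 4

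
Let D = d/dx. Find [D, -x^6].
- 6 x^{5}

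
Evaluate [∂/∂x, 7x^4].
28 x^{3}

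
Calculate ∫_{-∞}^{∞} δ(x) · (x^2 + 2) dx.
2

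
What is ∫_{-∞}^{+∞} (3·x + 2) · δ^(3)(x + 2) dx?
0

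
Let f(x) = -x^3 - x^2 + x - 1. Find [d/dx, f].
- 3 x^{2} - 2 x + 1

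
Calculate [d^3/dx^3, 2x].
6\frac{d^{2}}{dx^{2}}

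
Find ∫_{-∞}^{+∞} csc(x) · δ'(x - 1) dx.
\cot{\left(1 \right)} \csc{\left(1 \right)}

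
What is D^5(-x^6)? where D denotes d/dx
- 720 x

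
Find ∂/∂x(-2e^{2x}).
- 4 e^{2 x}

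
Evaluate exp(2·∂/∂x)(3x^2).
3 x^{2} + 12 x + 12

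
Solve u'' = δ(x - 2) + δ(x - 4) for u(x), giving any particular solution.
\frac{|x - 2|}{2} + \frac{|x - 4|}{2}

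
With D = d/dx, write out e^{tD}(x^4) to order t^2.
x^{2} \left(6 t^{2} + 4 t x + x^{2}\right)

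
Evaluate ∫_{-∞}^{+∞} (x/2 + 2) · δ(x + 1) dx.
\frac{3}{2}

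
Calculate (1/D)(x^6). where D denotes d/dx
\frac{x^{7}}{7}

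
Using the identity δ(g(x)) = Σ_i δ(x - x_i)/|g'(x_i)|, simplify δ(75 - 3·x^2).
\frac{\delta(x - 5) + \delta(x + 5)}{30}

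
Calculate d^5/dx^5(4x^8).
26880 x^{3}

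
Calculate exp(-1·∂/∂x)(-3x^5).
- 3 x^{5} + 15 x^{4} - 30 x^{3} + 30 x^{2} - 15 x + 3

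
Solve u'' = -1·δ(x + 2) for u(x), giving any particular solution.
-\frac{|x + 2|}{2}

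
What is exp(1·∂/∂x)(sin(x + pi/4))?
\sin{\left(x + \frac{\pi}{4} + 1 \right)}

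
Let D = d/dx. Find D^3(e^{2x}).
8 e^{2 x}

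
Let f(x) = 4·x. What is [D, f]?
4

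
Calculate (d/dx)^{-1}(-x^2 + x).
- \frac{x^{3}}{3} + \frac{x^{2}}{2}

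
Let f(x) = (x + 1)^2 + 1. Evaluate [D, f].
2 x + 2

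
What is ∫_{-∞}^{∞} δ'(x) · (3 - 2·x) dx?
2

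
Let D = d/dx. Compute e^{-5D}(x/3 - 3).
\frac{x}{3} - \frac{14}{3}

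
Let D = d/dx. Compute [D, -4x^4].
- 16 x^{3}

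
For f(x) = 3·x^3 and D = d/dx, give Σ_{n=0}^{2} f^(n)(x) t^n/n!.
3 x \left(3 t^{2} + 3 t x + x^{2}\right)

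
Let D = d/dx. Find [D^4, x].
4D^{3}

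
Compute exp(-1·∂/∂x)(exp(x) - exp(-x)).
- e^{1 - x} + e^{x - 1}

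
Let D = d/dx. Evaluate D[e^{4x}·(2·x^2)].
4 x \left(2 x + 1\right) e^{4 x}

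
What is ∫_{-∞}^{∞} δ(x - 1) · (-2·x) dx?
-2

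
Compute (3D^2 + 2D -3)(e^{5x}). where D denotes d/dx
82 e^{5 x}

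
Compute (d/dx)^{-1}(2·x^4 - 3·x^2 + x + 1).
\frac{2 x^{5}}{5} - x^{3} + \frac{x^{2}}{2} + x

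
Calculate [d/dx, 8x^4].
32 x^{3}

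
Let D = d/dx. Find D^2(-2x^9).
- 144 x^{7}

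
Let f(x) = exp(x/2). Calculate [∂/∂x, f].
\frac{e^{\frac{x}{2}}}{2}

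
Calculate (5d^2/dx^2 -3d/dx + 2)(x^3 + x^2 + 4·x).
2 x^{3} - 7 x^{2} + 32 x - 2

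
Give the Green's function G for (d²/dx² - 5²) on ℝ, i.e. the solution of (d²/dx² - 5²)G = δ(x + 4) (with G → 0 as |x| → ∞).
-\frac{e^{-5|x + 4|}}{10}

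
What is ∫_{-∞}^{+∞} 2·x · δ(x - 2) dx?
4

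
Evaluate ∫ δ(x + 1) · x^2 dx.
1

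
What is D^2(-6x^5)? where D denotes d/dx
- 120 x^{3}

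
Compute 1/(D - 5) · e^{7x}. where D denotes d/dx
\frac{e^{7 x}}{2}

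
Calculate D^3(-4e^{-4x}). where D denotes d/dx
256 e^{- 4 x}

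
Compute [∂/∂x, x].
1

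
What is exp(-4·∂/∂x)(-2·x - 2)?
6 - 2 x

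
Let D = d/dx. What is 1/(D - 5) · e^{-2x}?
- \frac{e^{- 2 x}}{7}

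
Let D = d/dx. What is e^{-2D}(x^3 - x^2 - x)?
x^{3} - 7 x^{2} + 15 x - 10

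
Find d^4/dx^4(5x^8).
8400 x^{4}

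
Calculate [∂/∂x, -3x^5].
- 15 x^{4}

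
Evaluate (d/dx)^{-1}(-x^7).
- \frac{x^{8}}{8}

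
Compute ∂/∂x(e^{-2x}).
- 2 e^{- 2 x}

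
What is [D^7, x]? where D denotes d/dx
7D^{6}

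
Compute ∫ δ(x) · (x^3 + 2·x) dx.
0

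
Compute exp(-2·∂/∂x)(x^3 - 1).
x^{3} - 6 x^{2} + 12 x - 9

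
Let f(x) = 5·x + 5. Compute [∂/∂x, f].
5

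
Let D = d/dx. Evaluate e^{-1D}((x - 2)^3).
x^{3} - 9 x^{2} + 27 x - 27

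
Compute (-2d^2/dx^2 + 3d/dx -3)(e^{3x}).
- 12 e^{3 x}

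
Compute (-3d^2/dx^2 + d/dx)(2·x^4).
8 x^{2} \left(x - 9\right)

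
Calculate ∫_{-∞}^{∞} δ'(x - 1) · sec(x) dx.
- \tan{\left(1 \right)} \sec{\left(1 \right)}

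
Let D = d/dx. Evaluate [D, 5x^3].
15 x^{2}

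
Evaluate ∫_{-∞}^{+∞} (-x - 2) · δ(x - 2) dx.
-4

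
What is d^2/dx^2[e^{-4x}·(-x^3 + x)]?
2 \left(- 8 x^{3} + 12 x^{2} + 5 x - 4\right) e^{- 4 x}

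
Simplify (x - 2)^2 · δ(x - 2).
0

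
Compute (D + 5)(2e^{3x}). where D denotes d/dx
16 e^{3 x}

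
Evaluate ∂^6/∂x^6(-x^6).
-720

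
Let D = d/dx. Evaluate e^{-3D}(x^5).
x^{5} - 15 x^{4} + 90 x^{3} - 270 x^{2} + 405 x - 243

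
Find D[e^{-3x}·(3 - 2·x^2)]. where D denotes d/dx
\left(6 x^{2} - 4 x - 9\right) e^{- 3 x}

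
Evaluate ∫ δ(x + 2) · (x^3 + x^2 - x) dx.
-2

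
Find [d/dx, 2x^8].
16 x^{7}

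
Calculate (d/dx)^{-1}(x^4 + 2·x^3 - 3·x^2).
\frac{x^{5}}{5} + \frac{x^{4}}{2} - x^{3}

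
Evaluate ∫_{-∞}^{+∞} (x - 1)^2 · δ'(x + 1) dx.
4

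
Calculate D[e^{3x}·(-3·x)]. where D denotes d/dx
\left(- 9 x - 3\right) e^{3 x}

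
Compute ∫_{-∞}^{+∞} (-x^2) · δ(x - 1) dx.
-1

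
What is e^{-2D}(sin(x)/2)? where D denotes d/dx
\frac{\sin{\left(x - 2 \right)}}{2}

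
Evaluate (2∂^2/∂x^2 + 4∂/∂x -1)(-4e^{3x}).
- 116 e^{3 x}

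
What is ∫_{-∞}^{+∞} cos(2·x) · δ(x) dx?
1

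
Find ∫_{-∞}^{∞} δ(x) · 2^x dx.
1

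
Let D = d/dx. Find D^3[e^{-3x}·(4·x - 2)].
54 \left(3 - 2 x\right) e^{- 3 x}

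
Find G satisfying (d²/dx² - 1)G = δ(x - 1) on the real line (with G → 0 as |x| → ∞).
-\frac{e^{-|x - 1|}}{2}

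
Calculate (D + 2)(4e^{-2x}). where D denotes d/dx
0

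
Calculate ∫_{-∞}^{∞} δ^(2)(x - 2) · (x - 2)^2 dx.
2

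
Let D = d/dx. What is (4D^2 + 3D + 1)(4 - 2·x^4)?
- 2 x^{4} - 24 x^{3} - 96 x^{2} + 4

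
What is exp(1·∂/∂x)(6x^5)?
6 x^{5} + 30 x^{4} + 60 x^{3} + 60 x^{2} + 30 x + 6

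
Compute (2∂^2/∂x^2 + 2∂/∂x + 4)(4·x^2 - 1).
16 x^{2} + 16 x + 12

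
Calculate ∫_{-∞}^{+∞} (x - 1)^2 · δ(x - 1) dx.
0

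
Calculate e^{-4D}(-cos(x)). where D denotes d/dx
- \cos{\left(x - 4 \right)}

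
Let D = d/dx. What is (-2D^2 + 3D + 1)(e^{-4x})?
- 43 e^{- 4 x}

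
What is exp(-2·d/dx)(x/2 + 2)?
\frac{x}{2} + 1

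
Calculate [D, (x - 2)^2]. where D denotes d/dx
2 x - 4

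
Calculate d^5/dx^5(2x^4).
0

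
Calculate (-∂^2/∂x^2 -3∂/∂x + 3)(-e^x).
e^{x}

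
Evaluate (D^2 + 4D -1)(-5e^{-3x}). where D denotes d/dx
20 e^{- 3 x}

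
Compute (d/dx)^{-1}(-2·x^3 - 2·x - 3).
- \frac{x^{4}}{2} - x^{2} - 3 x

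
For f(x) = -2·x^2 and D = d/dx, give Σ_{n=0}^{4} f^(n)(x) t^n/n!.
- 2 t^{2} - 4 t x - 2 x^{2}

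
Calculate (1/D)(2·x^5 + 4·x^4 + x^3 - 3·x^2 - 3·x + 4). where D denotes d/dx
\frac{x^{6}}{3} + \frac{4 x^{5}}{5} + \frac{x^{4}}{4} - x^{3} - \frac{3 x^{2}}{2} + 4 x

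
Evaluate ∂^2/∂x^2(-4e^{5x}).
- 100 e^{5 x}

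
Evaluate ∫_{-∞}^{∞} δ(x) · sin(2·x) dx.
0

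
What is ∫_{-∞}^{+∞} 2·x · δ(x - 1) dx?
2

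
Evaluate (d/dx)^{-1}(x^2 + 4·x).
\frac{x^{3}}{3} + 2 x^{2}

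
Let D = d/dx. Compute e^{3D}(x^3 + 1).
x^{3} + 9 x^{2} + 27 x + 28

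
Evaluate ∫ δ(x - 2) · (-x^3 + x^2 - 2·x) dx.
-8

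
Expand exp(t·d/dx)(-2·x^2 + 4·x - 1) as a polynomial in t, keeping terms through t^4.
- 2 t^{2} - 4 t \left(x - 1\right) - 2 x^{2} + 4 x - 1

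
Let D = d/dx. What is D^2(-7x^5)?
- 140 x^{3}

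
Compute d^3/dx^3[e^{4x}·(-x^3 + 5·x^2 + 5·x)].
\left(- 64 x^{3} + 176 x^{2} + 728 x + 354\right) e^{4 x}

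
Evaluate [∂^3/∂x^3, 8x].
24\frac{d^{2}}{dx^{2}}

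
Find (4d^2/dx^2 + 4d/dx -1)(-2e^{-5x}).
- 158 e^{- 5 x}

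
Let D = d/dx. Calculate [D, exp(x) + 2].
e^{x}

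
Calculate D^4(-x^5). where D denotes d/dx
- 120 x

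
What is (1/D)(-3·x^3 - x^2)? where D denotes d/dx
- \frac{3 x^{4}}{4} - \frac{x^{3}}{3}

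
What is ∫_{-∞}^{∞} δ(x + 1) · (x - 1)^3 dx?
-8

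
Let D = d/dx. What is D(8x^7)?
56 x^{6}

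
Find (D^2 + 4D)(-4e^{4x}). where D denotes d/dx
- 128 e^{4 x}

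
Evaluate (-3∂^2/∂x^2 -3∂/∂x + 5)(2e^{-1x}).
10 e^{- x}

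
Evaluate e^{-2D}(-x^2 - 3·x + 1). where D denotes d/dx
- x^{2} + x + 3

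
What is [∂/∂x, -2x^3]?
- 6 x^{2}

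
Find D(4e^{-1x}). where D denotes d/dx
- 4 e^{- x}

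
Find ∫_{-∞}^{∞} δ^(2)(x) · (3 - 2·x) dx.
0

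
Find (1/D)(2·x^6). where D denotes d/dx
\frac{2 x^{7}}{7}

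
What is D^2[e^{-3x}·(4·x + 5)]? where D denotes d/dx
3 \left(12 x + 7\right) e^{- 3 x}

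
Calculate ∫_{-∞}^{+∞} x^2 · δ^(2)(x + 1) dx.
2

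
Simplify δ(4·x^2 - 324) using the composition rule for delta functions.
\frac{\delta(x - 9) + \delta(x + 9)}{72}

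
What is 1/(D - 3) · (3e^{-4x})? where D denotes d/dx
- \frac{3 e^{- 4 x}}{7}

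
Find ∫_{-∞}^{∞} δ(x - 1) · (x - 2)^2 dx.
1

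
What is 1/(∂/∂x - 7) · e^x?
- \frac{e^{x}}{6}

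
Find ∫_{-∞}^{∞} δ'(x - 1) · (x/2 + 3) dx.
- \frac{1}{2}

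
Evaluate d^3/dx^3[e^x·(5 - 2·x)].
\left(- 2 x - 1\right) e^{x}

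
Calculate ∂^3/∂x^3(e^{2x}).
8 e^{2 x}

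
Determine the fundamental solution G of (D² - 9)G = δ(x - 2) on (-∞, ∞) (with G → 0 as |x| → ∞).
-\frac{e^{-3|x - 2|}}{6}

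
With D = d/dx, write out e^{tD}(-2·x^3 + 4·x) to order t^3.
- 2 t^{3} - 6 t^{2} x - 2 t \left(3 x^{2} - 2\right) - 2 x^{3} + 4 x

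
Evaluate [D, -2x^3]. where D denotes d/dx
- 6 x^{2}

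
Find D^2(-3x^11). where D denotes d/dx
- 330 x^{9}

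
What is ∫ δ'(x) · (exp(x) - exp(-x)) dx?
-2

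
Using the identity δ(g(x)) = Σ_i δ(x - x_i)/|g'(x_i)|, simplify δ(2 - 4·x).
\frac{\delta(x - 1/2)}{4}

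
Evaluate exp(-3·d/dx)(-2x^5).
- 2 x^{5} + 30 x^{4} - 180 x^{3} + 540 x^{2} - 810 x + 486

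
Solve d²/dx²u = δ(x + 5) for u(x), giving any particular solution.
\frac{|x + 5|}{2}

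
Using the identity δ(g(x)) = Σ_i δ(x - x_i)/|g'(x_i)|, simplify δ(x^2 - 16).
\frac{\delta(x - 4) + \delta(x + 4)}{8}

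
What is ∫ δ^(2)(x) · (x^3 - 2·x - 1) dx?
0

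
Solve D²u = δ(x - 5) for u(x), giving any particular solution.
\frac{|x - 5|}{2}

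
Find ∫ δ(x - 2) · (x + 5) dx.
7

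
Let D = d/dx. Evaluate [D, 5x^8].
40 x^{7}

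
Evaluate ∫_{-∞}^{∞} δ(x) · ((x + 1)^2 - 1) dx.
0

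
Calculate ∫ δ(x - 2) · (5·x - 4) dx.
6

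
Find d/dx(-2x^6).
- 12 x^{5}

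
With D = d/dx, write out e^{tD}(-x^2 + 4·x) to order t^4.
- t^{2} - 2 t \left(x - 2\right) - x^{2} + 4 x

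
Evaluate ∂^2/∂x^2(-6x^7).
- 252 x^{5}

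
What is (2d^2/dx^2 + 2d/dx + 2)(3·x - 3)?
6 x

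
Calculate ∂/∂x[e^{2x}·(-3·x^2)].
6 x \left(- x - 1\right) e^{2 x}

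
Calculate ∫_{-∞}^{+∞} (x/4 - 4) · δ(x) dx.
-4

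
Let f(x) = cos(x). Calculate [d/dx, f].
- \sin{\left(x \right)}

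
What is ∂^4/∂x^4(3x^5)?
360 x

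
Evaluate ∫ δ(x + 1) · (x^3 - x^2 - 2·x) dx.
0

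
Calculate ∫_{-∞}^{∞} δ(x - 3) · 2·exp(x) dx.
2 e^{3}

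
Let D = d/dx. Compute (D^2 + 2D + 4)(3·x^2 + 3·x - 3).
12 x \left(x + 2\right)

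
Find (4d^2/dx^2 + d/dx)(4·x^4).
16 x^{2} \left(x + 12\right)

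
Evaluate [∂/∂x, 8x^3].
24 x^{2}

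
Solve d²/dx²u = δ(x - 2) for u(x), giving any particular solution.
\frac{|x - 2|}{2}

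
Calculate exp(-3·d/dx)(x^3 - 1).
x^{3} - 9 x^{2} + 27 x - 28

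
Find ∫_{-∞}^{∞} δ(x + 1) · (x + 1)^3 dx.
0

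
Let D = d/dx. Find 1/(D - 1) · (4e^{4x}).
\frac{4 e^{4 x}}{3}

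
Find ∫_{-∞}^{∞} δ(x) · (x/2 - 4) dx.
-4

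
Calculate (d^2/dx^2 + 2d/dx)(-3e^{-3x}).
- 9 e^{- 3 x}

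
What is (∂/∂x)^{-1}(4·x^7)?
\frac{x^{8}}{2}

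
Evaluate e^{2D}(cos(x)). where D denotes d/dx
\cos{\left(x + 2 \right)}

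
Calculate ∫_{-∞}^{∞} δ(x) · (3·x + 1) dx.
1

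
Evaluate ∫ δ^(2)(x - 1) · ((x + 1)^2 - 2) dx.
2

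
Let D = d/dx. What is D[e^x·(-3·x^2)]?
3 x \left(- x - 2\right) e^{x}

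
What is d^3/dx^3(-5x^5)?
- 300 x^{2}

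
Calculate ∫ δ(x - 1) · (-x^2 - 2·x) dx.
-3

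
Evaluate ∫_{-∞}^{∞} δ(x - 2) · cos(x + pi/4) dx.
\cos{\left(\frac{\pi}{4} + 2 \right)}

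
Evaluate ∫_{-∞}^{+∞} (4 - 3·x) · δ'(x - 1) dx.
3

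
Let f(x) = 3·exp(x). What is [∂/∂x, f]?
3 e^{x}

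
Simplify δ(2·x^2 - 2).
\frac{\delta(x - 1) + \delta(x + 1)}{4}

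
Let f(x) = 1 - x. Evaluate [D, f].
-1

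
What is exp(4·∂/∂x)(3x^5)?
3 x^{5} + 60 x^{4} + 480 x^{3} + 1920 x^{2} + 3840 x + 3072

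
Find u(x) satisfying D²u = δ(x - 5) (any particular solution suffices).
\frac{|x - 5|}{2}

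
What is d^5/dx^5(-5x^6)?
- 3600 x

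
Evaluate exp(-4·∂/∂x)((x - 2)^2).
x^{2} - 12 x + 36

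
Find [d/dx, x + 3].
1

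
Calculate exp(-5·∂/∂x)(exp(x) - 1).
e^{x - 5} - 1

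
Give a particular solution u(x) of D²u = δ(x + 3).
\frac{|x + 3|}{2}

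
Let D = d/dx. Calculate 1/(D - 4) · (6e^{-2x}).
- e^{- 2 x}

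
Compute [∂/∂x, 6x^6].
36 x^{5}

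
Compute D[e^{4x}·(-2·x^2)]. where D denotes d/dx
4 x \left(- 2 x - 1\right) e^{4 x}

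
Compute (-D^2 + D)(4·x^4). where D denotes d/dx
16 x^{2} \left(x - 3\right)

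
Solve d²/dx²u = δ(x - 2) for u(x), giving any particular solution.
\frac{|x - 2|}{2}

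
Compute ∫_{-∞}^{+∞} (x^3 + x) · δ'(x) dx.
-1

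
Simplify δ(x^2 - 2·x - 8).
\frac{\delta(x - 4) + \delta(x + 2)}{6}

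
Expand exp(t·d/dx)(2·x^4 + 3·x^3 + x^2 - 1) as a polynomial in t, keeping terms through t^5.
2 t^{4} + t^{3} \left(8 x + 3\right) + t^{2} \left(12 x^{2} + 9 x + 1\right) + t x \left(8 x^{2} + 9 x + 2\right) + 2 x^{4} + 3 x^{3} + x^{2} - 1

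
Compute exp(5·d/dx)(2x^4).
2 x^{4} + 40 x^{3} + 300 x^{2} + 1000 x + 1250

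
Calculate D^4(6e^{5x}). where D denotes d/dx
3750 e^{5 x}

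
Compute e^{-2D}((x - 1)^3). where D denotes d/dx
x^{3} - 9 x^{2} + 27 x - 27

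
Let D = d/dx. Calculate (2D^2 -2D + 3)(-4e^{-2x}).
- 60 e^{- 2 x}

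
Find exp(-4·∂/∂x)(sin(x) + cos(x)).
\sqrt{2} \cos{\left(- x + \frac{\pi}{4} + 4 \right)}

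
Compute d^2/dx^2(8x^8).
448 x^{6}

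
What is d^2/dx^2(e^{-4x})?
16 e^{- 4 x}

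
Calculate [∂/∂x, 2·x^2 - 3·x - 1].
4 x - 3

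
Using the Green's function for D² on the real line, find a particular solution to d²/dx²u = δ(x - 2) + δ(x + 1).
\frac{|x - 2|}{2} + \frac{|x + 1|}{2}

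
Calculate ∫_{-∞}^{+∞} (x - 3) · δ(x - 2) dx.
-1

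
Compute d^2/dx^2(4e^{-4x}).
64 e^{- 4 x}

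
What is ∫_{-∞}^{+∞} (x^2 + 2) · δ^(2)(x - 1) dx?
2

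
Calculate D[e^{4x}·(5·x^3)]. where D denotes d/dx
x^{2} \left(20 x + 15\right) e^{4 x}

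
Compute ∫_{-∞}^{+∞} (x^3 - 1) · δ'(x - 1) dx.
-3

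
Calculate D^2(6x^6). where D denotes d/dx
180 x^{4}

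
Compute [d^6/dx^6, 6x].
36\frac{d^{5}}{dx^{5}}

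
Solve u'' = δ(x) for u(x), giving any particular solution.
\frac{|x|}{2}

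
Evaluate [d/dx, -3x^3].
- 9 x^{2}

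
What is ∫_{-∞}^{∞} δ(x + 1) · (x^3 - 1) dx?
-2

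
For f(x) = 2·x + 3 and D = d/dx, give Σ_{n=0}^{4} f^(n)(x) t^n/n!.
2 t + 2 x + 3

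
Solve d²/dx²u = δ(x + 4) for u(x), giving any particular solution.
\frac{|x + 4|}{2}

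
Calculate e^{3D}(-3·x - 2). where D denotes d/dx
- 3 x - 11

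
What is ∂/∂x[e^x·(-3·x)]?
3 \left(- x - 1\right) e^{x}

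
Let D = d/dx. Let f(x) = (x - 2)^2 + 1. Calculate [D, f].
2 x - 4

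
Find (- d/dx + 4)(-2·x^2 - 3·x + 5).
- 8 x^{2} - 8 x + 23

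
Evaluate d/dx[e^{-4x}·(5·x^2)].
10 x \left(1 - 2 x\right) e^{- 4 x}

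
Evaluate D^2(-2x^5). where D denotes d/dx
- 40 x^{3}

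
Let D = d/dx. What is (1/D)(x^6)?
\frac{x^{7}}{7}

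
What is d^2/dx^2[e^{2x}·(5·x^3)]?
10 x \left(2 x^{2} + 6 x + 3\right) e^{2 x}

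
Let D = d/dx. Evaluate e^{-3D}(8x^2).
8 x^{2} - 48 x + 72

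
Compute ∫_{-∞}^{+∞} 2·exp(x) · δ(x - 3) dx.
2 e^{3}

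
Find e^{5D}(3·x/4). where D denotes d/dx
\frac{3 x}{4} + \frac{15}{4}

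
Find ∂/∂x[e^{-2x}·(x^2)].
2 x \left(1 - x\right) e^{- 2 x}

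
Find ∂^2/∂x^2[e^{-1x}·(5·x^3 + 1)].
\left(5 x^{3} - 30 x^{2} + 30 x + 1\right) e^{- x}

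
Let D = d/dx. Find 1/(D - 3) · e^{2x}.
- e^{2 x}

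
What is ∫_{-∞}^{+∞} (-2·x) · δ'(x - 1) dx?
2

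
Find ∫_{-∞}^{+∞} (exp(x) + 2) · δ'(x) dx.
-1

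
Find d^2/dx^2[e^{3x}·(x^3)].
3 x \left(3 x^{2} + 6 x + 2\right) e^{3 x}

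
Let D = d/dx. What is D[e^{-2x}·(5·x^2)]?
10 x \left(1 - x\right) e^{- 2 x}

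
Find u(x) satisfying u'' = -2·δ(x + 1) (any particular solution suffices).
-|x + 1|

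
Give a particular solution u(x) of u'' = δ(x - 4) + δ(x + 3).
\frac{|x - 4|}{2} + \frac{|x + 3|}{2}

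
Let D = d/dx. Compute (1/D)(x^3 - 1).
\frac{x^{4}}{4} - x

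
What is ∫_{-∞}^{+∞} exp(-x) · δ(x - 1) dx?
e^{-1}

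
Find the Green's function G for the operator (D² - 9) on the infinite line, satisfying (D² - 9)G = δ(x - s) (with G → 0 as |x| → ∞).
-\frac{e^{-3|x-s|}}{6}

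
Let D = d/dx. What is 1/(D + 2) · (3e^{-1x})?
3 e^{- x}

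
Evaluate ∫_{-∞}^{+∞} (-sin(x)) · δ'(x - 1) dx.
\cos{\left(1 \right)}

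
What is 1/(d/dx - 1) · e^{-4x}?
- \frac{e^{- 4 x}}{5}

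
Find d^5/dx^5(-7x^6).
- 5040 x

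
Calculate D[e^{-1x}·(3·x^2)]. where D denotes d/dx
3 x \left(2 - x\right) e^{- x}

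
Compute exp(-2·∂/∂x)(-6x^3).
- 6 x^{3} + 36 x^{2} - 72 x + 48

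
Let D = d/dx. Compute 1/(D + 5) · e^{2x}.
\frac{e^{2 x}}{7}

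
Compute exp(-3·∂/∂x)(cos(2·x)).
\cos{\left(2 x - 6 \right)}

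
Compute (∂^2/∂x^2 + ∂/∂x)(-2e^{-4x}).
- 24 e^{- 4 x}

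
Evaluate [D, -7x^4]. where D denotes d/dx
- 28 x^{3}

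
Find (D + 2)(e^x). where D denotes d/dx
3 e^{x}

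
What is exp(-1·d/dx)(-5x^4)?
- 5 x^{4} + 20 x^{3} - 30 x^{2} + 20 x - 5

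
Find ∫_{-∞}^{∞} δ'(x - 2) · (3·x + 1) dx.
-3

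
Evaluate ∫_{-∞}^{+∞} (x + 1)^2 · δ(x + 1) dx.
0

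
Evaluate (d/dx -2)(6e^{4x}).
12 e^{4 x}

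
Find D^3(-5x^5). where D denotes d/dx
- 300 x^{2}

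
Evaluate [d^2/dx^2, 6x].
12\frac{d}{dx}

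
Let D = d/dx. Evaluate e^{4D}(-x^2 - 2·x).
- x^{2} - 10 x - 24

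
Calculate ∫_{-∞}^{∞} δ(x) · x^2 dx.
0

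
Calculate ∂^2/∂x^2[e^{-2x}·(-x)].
4 \left(1 - x\right) e^{- 2 x}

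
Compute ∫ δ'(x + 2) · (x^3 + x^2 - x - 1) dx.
-7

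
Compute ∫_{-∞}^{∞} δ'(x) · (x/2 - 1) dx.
- \frac{1}{2}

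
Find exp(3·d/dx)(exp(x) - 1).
e^{x + 3} - 1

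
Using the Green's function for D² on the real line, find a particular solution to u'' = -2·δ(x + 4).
-|x + 4|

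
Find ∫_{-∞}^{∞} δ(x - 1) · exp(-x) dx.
e^{-1}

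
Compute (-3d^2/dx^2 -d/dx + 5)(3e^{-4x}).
- 117 e^{- 4 x}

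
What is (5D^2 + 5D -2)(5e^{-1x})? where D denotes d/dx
- 10 e^{- x}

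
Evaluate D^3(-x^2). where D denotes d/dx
0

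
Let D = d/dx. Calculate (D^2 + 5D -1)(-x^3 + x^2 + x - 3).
x^{3} - 16 x^{2} + 3 x + 10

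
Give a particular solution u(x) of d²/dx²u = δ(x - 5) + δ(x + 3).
\frac{|x - 5|}{2} + \frac{|x + 3|}{2}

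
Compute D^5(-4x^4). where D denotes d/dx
0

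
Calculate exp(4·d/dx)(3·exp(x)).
3 e^{x + 4}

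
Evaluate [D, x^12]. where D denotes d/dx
12 x^{11}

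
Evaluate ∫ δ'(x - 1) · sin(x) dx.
- \cos{\left(1 \right)}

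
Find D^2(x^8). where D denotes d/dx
56 x^{6}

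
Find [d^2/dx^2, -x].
-2\frac{d}{dx}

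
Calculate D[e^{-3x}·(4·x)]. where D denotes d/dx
4 \left(1 - 3 x\right) e^{- 3 x}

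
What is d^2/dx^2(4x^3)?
24 x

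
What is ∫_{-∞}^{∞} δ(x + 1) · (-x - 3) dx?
-2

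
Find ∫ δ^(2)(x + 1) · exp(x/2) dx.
\frac{1}{4 e^{\frac{1}{2}}}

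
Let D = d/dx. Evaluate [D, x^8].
8 x^{7}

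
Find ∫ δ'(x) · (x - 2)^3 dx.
-12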